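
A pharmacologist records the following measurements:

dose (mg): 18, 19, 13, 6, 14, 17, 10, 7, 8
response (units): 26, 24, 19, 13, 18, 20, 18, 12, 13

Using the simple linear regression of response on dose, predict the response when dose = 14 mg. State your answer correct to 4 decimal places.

19.5572

n = 9, Σx = 112, Σy = 163, Σxy = 2209, Σx² = 1588
Sxx = Σx² − (Σx)²/n = 1588 − 1393.777778 = 194.222222
Sxy = Σxy − (Σx)(Σy)/n = 2209 − 2028.444444 = 180.555556
b = Sxy/Sxx = 180.555556/194.222222 = 0.929634
a = ȳ − b·x̄ = 18.111111 − 0.929634·12.444444 = 6.542334
ŷ(14) = a + b·14 = 6.542334 + 0.929634·14 = 19.557208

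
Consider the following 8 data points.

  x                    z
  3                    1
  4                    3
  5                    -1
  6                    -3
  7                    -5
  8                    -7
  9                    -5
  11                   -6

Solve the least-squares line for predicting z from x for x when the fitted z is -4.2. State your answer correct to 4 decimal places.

n = 8, Σx = 53, Σy = -23, Σxy = -210, Σx² = 401
Sxx = Σx² − (Σx)²/n = 401 − 351.125 = 49.875
Sxy = Σxy − (Σx)(Σy)/n = -210 − (-152.375) = -57.625
b = Sxy/Sxx = -57.625/49.875 = -1.155388
a = ȳ − b·x̄ = -2.875 − (-1.155388)·6.625 = 4.779449
Set a + b·x = -4.2: x = (-4.2 − 4.779449) / (-1.155388) = 7.771800

7.7718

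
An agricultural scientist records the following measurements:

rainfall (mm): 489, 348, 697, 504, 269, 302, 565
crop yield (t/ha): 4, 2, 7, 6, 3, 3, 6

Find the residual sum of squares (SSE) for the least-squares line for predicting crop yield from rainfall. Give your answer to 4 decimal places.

3.8559

n = 7, Σx = 3174, Σy = 31, Σxy = 15658, Σx² = 1582840, Σy² = 159
Sxx = Σx² − (Σx)²/n = 1582840 − 1439182.285714 = 143657.714286
Sxy = Σxy − (Σx)(Σy)/n = 15658 − 14056.285714 = 1601.714286
Syy = Σy² − (Σy)²/n = 159 − 137.285714 = 21.714286
b = Sxy/Sxx = 1601.714286/143657.714286 = 0.011150
SSE = Syy − b·Sxy = 21.714286 − 0.011150·1601.714286 = 3.855943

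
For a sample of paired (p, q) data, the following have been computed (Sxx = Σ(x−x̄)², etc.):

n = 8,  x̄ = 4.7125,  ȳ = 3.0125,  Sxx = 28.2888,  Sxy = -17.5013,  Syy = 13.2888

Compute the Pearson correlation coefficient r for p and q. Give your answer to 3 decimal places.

r = Sxy/√(Sxx·Syy) = -17.5013/√(375.924205) = -17.5013/19.388765 = -0.902652

-0.903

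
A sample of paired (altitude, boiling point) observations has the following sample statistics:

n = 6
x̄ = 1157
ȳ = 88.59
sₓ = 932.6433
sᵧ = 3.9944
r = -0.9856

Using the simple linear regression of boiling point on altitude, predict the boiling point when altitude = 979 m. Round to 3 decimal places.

89.341

b = r · sᵧ/sₓ = -0.9856 · 3.9944/932.6433 = -0.004221
a = ȳ − b·x̄ = 88.59 − (-0.004221)·1157 = 93.473937
ŷ(979) = a + b·979 = 93.473937 + (-0.004221)·979 = 89.341375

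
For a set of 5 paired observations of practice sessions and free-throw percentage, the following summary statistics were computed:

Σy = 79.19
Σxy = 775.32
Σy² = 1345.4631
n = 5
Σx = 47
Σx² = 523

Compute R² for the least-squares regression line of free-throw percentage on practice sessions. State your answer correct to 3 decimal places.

0.129

Sxx = Σx² − (Σx)²/n = 523 − 441.8 = 81.2
Sxy = Σxy − (Σx)(Σy)/n = 775.32 − 744.386 = 30.934
Syy = Σy² − (Σy)²/n = 1345.4631 − 1254.21122 = 91.25188
R² = Sxy²/(Sxx·Syy) = (30.934)²/(81.2·91.25188) = 0.129144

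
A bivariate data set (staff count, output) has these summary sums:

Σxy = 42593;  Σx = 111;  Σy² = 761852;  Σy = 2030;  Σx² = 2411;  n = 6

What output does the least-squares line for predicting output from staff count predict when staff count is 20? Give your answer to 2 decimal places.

Sxx = Σx² − (Σx)²/n = 2411 − 2053.5 = 357.5
Sxy = Σxy − (Σx)(Σy)/n = 42593 − 37555 = 5038
b = Sxy/Sxx = 5038/357.5 = 14.092308
a = ȳ − b·x̄ = 338.333333 − 14.092308·18.5 = 77.625641
ŷ(20) = a + b·20 = 77.625641 + 14.092308·20 = 359.471795

359.47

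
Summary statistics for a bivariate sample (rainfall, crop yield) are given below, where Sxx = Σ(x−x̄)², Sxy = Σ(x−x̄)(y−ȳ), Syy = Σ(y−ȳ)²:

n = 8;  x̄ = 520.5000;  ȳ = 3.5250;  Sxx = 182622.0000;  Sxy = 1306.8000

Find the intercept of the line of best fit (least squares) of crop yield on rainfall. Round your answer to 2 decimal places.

b = Sxy/Sxx = 1306.8/182622 = 0.007156
a = ȳ − b·x̄ = 3.525 − 0.007156·520.5 = -0.199575

-0.20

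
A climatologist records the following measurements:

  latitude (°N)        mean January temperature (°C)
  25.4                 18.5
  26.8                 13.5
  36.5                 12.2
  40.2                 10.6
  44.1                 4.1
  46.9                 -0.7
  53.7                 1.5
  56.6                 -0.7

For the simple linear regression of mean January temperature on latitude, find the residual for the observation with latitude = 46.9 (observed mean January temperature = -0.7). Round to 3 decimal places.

-4.733

n = 8, Σx = 330.2, Σy = 59, Σxy = 1892.03, Σx² = 14543.36
Sxx = Σx² − (Σx)²/n = 14543.36 − 13629.005 = 914.355
Sxy = Σxy − (Σx)(Σy)/n = 1892.03 − 2435.225 = -543.195
b = Sxy/Sxx = -543.195/914.355 = -0.594075
a = ȳ − b·x̄ = 7.375 − (-0.594075)·41.275 = 31.895425
ŷ(46.9) = 31.895425 + (-0.594075)·46.9 = 4.033331
residual = y − ŷ = -0.7 − 4.033331 = -4.733331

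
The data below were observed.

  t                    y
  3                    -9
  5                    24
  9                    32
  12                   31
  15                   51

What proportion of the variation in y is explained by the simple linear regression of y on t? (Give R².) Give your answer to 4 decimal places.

n = 5, Σx = 44, Σy = 129, Σxy = 1518, Σx² = 484, Σy² = 5243
Sxx = Σx² − (Σx)²/n = 484 − 387.2 = 96.8
Sxy = Σxy − (Σx)(Σy)/n = 1518 − 1135.2 = 382.8
Syy = Σy² − (Σy)²/n = 5243 − 3328.2 = 1914.8
R² = Sxy²/(Sxx·Syy) = (382.8)²/(96.8·1914.8) = 0.790579

0.7906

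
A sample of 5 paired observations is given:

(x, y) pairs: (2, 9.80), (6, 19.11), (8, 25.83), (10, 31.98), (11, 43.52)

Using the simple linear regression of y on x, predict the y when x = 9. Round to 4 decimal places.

n = 5, Σx = 37, Σy = 130.24, Σxy = 1139.42, Σx² = 325
Sxx = Σx² − (Σx)²/n = 325 − 273.8 = 51.2
Sxy = Σxy − (Σx)(Σy)/n = 1139.42 − 963.776 = 175.644
b = Sxy/Sxx = 175.644/51.2 = 3.430547
a = ȳ − b·x̄ = 26.048 − 3.430547·7.4 = 0.661953
ŷ(9) = a + b·9 = 0.661953 + 3.430547·9 = 31.536875

31.5369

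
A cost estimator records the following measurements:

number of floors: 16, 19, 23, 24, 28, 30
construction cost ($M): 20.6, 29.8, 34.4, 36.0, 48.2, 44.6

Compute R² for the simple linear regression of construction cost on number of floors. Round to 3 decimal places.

0.930

n = 6, Σx = 140, Σy = 213.6, Σxy = 5238.6, Σx² = 3406, Σy² = 8104.16
Sxx = Σx² − (Σx)²/n = 3406 − 3266.666667 = 139.333333
Sxy = Σxy − (Σx)(Σy)/n = 5238.6 − 4984 = 254.6
Syy = Σy² − (Σy)²/n = 8104.16 − 7604.16 = 500
R² = Sxy²/(Sxx·Syy) = (254.6)²/(139.333333·500) = 0.930447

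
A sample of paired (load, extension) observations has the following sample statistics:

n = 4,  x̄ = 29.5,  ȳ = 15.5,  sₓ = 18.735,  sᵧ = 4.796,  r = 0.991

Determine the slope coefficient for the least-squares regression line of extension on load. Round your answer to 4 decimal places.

0.2537

b = r · sᵧ/sₓ = 0.991 · 4.796/18.735 = 0.253688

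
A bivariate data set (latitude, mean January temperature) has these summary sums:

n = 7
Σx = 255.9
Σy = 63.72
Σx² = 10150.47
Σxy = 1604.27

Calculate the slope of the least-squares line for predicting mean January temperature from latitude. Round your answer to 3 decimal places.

Sxx = Σx² − (Σx)²/n = 10150.47 − 9354.972857 = 795.497143
Sxy = Σxy − (Σx)(Σy)/n = 1604.27 − 2329.421143 = -725.151143
b = Sxy/Sxx = -725.151143/795.497143 = -0.911570

-0.912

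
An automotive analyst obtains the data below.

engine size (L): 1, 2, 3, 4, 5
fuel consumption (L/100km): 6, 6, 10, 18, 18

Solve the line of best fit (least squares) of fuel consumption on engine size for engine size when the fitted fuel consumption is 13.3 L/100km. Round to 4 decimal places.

3.4722

n = 5, Σx = 15, Σy = 58, Σxy = 210, Σx² = 55
Sxx = Σx² − (Σx)²/n = 55 − 45 = 10
Sxy = Σxy − (Σx)(Σy)/n = 210 − 174 = 36
b = Sxy/Sxx = 36/10 = 3.6
a = ȳ − b·x̄ = 11.6 − 3.6·3 = 0.8
Set a + b·x = 13.3: x = (13.3 − 0.8) / 3.6 = 3.472222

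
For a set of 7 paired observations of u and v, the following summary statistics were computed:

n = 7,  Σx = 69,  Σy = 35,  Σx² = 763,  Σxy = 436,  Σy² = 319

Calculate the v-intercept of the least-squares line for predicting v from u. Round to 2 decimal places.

Sxx = Σx² − (Σx)²/n = 763 − 680.142857 = 82.857143
Sxy = Σxy − (Σx)(Σy)/n = 436 − 345 = 91
b = Sxy/Sxx = 91/82.857143 = 1.098276
a = ȳ − b·x̄ = 5 − 1.098276·9.857143 = -5.825862

-5.83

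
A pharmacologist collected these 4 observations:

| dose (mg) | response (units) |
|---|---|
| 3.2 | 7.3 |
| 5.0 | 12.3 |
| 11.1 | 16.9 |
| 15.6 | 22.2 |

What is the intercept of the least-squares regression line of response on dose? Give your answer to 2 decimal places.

5.12

n = 4, Σx = 34.9, Σy = 58.7, Σxy = 618.77, Σx² = 401.81
Sxx = Σx² − (Σx)²/n = 401.81 − 304.5025 = 97.3075
Sxy = Σxy − (Σx)(Σy)/n = 618.77 − 512.1575 = 106.6125
b = Sxy/Sxx = 106.6125/97.3075 = 1.095625
a = ȳ − b·x̄ = 14.675 − 1.095625·8.725 = 5.115675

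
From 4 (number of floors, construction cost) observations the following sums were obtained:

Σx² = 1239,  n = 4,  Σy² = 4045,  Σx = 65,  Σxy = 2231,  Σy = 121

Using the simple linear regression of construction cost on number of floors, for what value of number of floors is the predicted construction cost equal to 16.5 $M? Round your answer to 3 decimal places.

6.759

Sxx = Σx² − (Σx)²/n = 1239 − 1056.25 = 182.75
Sxy = Σxy − (Σx)(Σy)/n = 2231 − 1966.25 = 264.75
b = Sxy/Sxx = 264.75/182.75 = 1.448700
a = ȳ − b·x̄ = 30.25 − 1.448700·16.25 = 6.708618
Set a + b·x = 16.5: x = (16.5 − 6.708618) / 1.448700 = 6.758735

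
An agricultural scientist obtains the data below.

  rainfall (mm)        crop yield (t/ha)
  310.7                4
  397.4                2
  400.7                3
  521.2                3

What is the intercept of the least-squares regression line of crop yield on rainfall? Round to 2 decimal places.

n = 4, Σx = 1630, Σy = 12, Σxy = 4803.3, Σx² = 686671.18
Sxx = Σx² − (Σx)²/n = 686671.18 − 664225 = 22446.18
Sxy = Σxy − (Σx)(Σy)/n = 4803.3 − 4890 = -86.7
b = Sxy/Sxx = -86.7/22446.18 = -0.003863
a = ȳ − b·x̄ = 3 − (-0.003863)·407.5 = 4.573998

4.57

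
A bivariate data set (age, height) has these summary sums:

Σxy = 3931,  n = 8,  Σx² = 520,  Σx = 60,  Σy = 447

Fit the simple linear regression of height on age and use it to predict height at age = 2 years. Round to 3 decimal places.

10.421

Sxx = Σx² − (Σx)²/n = 520 − 450 = 70
Sxy = Σxy − (Σx)(Σy)/n = 3931 − 3352.5 = 578.5
b = Sxy/Sxx = 578.5/70 = 8.264286
a = ȳ − b·x̄ = 55.875 − 8.264286·7.5 = -6.107143
ŷ(2) = a + b·2 = -6.107143 + 8.264286·2 = 10.421429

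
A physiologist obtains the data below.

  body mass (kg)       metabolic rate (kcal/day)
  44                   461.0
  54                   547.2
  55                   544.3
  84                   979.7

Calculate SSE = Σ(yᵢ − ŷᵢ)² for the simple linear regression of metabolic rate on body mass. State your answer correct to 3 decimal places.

2509.605

n = 4, Σx = 237, Σy = 2532.2, Σxy = 162064.1, Σx² = 14933, Σy² = 1768023.42
Sxx = Σx² − (Σx)²/n = 14933 − 14042.25 = 890.75
Sxy = Σxy − (Σx)(Σy)/n = 162064.1 − 150032.85 = 12031.25
Syy = Σy² − (Σy)²/n = 1768023.42 − 1603009.21 = 165014.21
b = Sxy/Sxx = 12031.25/890.75 = 13.506876
SSE = Syy − b·Sxy = 165014.21 − 13.506876·12031.25 = 2509.605383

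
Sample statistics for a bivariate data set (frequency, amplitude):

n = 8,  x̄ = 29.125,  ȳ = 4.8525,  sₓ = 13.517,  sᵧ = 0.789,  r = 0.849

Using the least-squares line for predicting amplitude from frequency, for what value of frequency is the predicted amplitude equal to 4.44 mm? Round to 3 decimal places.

20.801

b = r · sᵧ/sₓ = 0.849 · 0.789/13.517 = 0.049557
a = ȳ − b·x̄ = 4.8525 − 0.049557·29.125 = 3.409154
Set a + b·x = 4.44: x = (4.44 − 3.409154) / 0.049557 = 20.801240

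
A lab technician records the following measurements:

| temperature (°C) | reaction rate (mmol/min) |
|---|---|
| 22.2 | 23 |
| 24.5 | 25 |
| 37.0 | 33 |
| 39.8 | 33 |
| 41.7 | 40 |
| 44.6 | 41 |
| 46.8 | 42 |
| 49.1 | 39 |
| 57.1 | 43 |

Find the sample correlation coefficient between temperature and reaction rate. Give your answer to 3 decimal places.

n = 9, Σx = 362.8, Σy = 319, Σxy = 13489.9, Σx² = 15635.64, Σy² = 11747
Sxx = Σx² − (Σx)²/n = 15635.64 − 14624.871111 = 1010.768889
Sxy = Σxy − (Σx)(Σy)/n = 13489.9 − 12859.244444 = 630.655556
Syy = Σy² − (Σy)²/n = 11747 − 11306.777778 = 440.222222
r = Sxy/√(Sxx·Syy) = 630.655556/√(444962.926420) = 630.655556/667.055415 = 0.945432

0.945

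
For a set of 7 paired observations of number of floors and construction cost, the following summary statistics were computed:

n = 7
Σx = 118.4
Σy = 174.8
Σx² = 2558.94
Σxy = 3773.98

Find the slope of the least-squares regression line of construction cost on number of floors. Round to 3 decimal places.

Sxx = Σx² − (Σx)²/n = 2558.94 − 2002.651429 = 556.288571
Sxy = Σxy − (Σx)(Σy)/n = 3773.98 − 2956.617143 = 817.362857
b = Sxy/Sxx = 817.362857/556.288571 = 1.469314

1.469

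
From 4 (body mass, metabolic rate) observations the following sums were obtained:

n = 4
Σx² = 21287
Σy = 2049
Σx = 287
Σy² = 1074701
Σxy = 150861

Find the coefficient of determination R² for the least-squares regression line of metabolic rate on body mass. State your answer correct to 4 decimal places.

Sxx = Σx² − (Σx)²/n = 21287 − 20592.25 = 694.75
Sxy = Σxy − (Σx)(Σy)/n = 150861 − 147015.75 = 3845.25
Syy = Σy² − (Σy)²/n = 1074701 − 1049600.25 = 25100.75
R² = Sxy²/(Sxx·Syy) = (3845.25)²/(694.75·25100.75) = 0.847879

0.8479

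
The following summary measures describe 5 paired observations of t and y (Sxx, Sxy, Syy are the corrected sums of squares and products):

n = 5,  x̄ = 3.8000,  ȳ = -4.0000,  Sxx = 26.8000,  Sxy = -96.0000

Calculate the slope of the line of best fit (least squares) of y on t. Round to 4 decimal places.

b = Sxy/Sxx = -96/26.8 = -3.582090

-3.5821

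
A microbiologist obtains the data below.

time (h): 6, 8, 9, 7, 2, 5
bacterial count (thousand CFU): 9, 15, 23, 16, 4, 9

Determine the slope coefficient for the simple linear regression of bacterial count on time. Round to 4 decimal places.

n = 6, Σx = 37, Σy = 76, Σxy = 546, Σx² = 259
Sxx = Σx² − (Σx)²/n = 259 − 228.166667 = 30.833333
Sxy = Σxy − (Σx)(Σy)/n = 546 − 468.666667 = 77.333333
b = Sxy/Sxx = 77.333333/30.833333 = 2.508108

2.5081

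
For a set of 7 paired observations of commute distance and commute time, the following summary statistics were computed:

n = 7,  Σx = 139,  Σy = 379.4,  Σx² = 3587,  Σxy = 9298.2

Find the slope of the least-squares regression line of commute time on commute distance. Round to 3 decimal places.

2.134

Sxx = Σx² − (Σx)²/n = 3587 − 2760.142857 = 826.857143
Sxy = Σxy − (Σx)(Σy)/n = 9298.2 − 7533.8 = 1764.4
b = Sxy/Sxx = 1764.4/826.857143 = 2.133863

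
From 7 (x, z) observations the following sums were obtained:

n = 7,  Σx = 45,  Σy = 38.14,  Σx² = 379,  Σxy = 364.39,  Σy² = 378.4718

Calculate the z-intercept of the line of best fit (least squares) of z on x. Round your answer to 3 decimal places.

-3.093

Sxx = Σx² − (Σx)²/n = 379 − 289.285714 = 89.714286
Sxy = Σxy − (Σx)(Σy)/n = 364.39 − 245.185714 = 119.204286
b = Sxy/Sxx = 119.204286/89.714286 = 1.328710
a = ȳ − b·x̄ = 5.448571 − 1.328710·6.428571 = -3.093137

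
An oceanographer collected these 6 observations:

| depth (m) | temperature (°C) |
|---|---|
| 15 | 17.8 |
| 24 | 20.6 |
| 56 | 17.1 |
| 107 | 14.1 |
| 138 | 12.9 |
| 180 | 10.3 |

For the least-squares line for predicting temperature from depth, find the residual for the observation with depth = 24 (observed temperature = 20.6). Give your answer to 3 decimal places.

n = 6, Σx = 520, Σy = 92.8, Σxy = 6861.9, Σx² = 66830
Sxx = Σx² − (Σx)²/n = 66830 − 45066.666667 = 21763.333333
Sxy = Σxy − (Σx)(Σy)/n = 6861.9 − 8042.666667 = -1180.766667
b = Sxy/Sxx = -1180.766667/21763.333333 = -0.054255
a = ȳ − b·x̄ = 15.466667 − (-0.054255)·86.666667 = 20.168755
ŷ(24) = 20.168755 + (-0.054255)·24 = 18.866638
residual = y − ŷ = 20.6 − 18.866638 = 1.733362

1.733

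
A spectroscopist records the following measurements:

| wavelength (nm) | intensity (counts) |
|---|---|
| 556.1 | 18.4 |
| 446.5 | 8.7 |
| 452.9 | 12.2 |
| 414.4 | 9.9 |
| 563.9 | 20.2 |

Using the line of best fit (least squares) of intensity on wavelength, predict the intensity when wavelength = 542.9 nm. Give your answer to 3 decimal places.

n = 5, Σx = 2433.8, Σy = 69.4, Σxy = 35135.51, Σx² = 1203438.44
Sxx = Σx² − (Σx)²/n = 1203438.44 − 1184676.488 = 18761.952
Sxy = Σxy − (Σx)(Σy)/n = 35135.51 − 33781.144 = 1354.366
b = Sxy/Sxx = 1354.366/18761.952 = 0.072187
a = ȳ − b·x̄ = 13.88 − 0.072187·486.76 = -21.257666
ŷ(542.9) = a + b·542.9 = -21.257666 + 0.072187·542.9 = 17.932569

17.933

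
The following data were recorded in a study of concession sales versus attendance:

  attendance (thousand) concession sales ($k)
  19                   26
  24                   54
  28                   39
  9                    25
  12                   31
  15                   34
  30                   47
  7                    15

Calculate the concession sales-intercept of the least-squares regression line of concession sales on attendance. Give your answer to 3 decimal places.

12.534

n = 8, Σx = 144, Σy = 271, Σxy = 5504, Σx² = 3120
Sxx = Σx² − (Σx)²/n = 3120 − 2592 = 528
Sxy = Σxy − (Σx)(Σy)/n = 5504 − 4878 = 626
b = Sxy/Sxx = 626/528 = 1.185606
a = ȳ − b·x̄ = 33.875 − 1.185606·18 = 12.534091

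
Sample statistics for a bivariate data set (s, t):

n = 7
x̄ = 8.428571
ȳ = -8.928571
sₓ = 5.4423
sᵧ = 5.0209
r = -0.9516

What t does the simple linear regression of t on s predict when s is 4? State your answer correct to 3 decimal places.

-5.041

b = r · sᵧ/sₓ = -0.9516 · 5.0209/5.4423 = -0.877917
a = ȳ − b·x̄ = -8.928571 − (-0.877917)·8.428571 = -1.528984
ŷ(4) = a + b·4 = -1.528984 + (-0.877917)·4 = -5.040653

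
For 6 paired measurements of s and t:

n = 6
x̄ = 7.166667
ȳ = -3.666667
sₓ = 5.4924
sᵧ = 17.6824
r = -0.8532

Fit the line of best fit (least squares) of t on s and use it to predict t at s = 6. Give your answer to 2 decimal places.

b = r · sᵧ/sₓ = -0.8532 · 17.6824/5.4924 = -2.746818
a = ȳ − b·x̄ = -3.666667 − (-2.746818)·7.166667 = 16.018864
ŷ(6) = a + b·6 = 16.018864 + (-2.746818)·6 = -0.462045

-0.46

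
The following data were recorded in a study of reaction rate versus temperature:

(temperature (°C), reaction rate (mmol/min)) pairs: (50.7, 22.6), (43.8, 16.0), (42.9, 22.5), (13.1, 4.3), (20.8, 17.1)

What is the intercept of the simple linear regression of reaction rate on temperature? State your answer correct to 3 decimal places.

3.713

n = 5, Σx = 171.3, Σy = 82.5, Σxy = 3223.88, Σx² = 6933.59
Sxx = Σx² − (Σx)²/n = 6933.59 − 5868.738 = 1064.852
Sxy = Σxy − (Σx)(Σy)/n = 3223.88 − 2826.45 = 397.43
b = Sxy/Sxx = 397.43/1064.852 = 0.373226
a = ȳ − b·x̄ = 16.5 − 0.373226·34.26 = 3.713292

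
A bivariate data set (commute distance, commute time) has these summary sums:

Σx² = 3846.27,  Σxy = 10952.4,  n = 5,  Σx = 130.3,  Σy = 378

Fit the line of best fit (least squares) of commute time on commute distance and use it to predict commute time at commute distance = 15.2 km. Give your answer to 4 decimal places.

Sxx = Σx² − (Σx)²/n = 3846.27 − 3395.618 = 450.652
Sxy = Σxy − (Σx)(Σy)/n = 10952.4 − 9850.68 = 1101.72
b = Sxy/Sxx = 1101.72/450.652 = 2.444725
a = ȳ − b·x̄ = 75.6 − 2.444725·26.06 = 11.890479
ŷ(15.2) = a + b·15.2 = 11.890479 + 2.444725·15.2 = 49.050292

49.0503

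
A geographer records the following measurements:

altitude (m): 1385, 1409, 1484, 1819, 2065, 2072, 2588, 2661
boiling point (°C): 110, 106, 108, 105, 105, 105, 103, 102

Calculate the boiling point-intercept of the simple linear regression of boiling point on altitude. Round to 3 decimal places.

114.297

n = 8, Σx = 15483, Σy = 844, Σxy = 1625342, Σx² = 31750597
Sxx = Σx² − (Σx)²/n = 31750597 − 29965411.125 = 1785185.875
Sxy = Σxy − (Σx)(Σy)/n = 1625342 − 1633456.5 = -8114.5
b = Sxy/Sxx = -8114.5/1785185.875 = -0.004545
a = ȳ − b·x̄ = 105.5 − (-0.004545)·1935.375 = 114.297179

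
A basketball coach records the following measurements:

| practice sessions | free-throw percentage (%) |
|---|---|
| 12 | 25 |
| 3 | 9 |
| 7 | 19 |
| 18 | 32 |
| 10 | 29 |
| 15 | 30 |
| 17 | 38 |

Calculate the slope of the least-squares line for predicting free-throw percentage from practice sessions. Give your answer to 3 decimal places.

1.616

n = 7, Σx = 82, Σy = 182, Σxy = 2422, Σx² = 1140
Sxx = Σx² − (Σx)²/n = 1140 − 960.571429 = 179.428571
Sxy = Σxy − (Σx)(Σy)/n = 2422 − 2132 = 290
b = Sxy/Sxx = 290/179.428571 = 1.616242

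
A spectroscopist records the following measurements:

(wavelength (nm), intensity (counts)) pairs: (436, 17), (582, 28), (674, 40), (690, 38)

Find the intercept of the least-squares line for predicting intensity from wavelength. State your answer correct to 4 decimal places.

n = 4, Σx = 2382, Σy = 123, Σxy = 76888, Σx² = 1459196
Sxx = Σx² − (Σx)²/n = 1459196 − 1418481 = 40715
Sxy = Σxy − (Σx)(Σy)/n = 76888 − 73246.5 = 3641.5
b = Sxy/Sxx = 3641.5/40715 = 0.089439
a = ȳ − b·x̄ = 30.75 − 0.089439·595.5 = -22.510795

-22.5108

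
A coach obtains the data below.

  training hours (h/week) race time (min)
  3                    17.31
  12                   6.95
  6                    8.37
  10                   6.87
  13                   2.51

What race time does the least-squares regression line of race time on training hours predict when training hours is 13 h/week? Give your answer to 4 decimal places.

n = 5, Σx = 44, Σy = 42.01, Σxy = 286.88, Σx² = 458
Sxx = Σx² − (Σx)²/n = 458 − 387.2 = 70.8
Sxy = Σxy − (Σx)(Σy)/n = 286.88 − 369.688 = -82.808
b = Sxy/Sxx = -82.808/70.8 = -1.169605
a = ȳ − b·x̄ = 8.402 − (-1.169605)·8.8 = 18.694520
ŷ(13) = a + b·13 = 18.694520 + (-1.169605)·13 = 3.489661

3.4897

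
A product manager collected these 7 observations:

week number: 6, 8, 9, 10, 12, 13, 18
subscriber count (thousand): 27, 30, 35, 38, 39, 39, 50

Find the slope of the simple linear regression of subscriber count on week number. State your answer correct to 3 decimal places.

1.840

n = 7, Σx = 76, Σy = 258, Σxy = 2972, Σx² = 918
Sxx = Σx² − (Σx)²/n = 918 − 825.142857 = 92.857143
Sxy = Σxy − (Σx)(Σy)/n = 2972 − 2801.142857 = 170.857143
b = Sxy/Sxx = 170.857143/92.857143 = 1.84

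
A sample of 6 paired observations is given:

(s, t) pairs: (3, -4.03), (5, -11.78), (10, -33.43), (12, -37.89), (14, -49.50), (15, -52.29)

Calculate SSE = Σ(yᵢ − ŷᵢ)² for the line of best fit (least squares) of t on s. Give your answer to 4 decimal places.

n = 6, Σx = 59, Σy = -188.92, Σxy = -2337.32, Σx² = 699, Σy² = 7892.7204
Sxx = Σx² − (Σx)²/n = 699 − 580.166667 = 118.833333
Sxy = Σxy − (Σx)(Σy)/n = -2337.32 − (-1857.713333) = -479.606667
Syy = Σy² − (Σy)²/n = 7892.7204 − 5948.461067 = 1944.259333
b = Sxy/Sxx = -479.606667/118.833333 = -4.035961
SSE = Syy − b·Sxy = 1944.259333 − (-4.035961)·(-479.606667) = 8.585661

8.5857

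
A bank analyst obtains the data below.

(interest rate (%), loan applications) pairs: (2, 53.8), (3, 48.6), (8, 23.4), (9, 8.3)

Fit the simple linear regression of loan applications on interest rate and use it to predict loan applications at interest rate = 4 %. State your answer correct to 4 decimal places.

n = 4, Σx = 22, Σy = 134.1, Σxy = 515.3, Σx² = 158
Sxx = Σx² − (Σx)²/n = 158 − 121 = 37
Sxy = Σxy − (Σx)(Σy)/n = 515.3 − 737.55 = -222.25
b = Sxy/Sxx = -222.25/37 = -6.006757
a = ȳ − b·x̄ = 33.525 − (-6.006757)·5.5 = 66.562162
ŷ(4) = a + b·4 = 66.562162 + (-6.006757)·4 = 42.535135

42.5351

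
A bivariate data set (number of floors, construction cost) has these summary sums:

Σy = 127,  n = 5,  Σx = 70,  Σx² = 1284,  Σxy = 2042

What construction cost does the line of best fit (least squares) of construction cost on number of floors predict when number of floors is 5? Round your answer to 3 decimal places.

Sxx = Σx² − (Σx)²/n = 1284 − 980 = 304
Sxy = Σxy − (Σx)(Σy)/n = 2042 − 1778 = 264
b = Sxy/Sxx = 264/304 = 0.868421
a = ȳ − b·x̄ = 25.4 − 0.868421·14 = 13.242105
ŷ(5) = a + b·5 = 13.242105 + 0.868421·5 = 17.584211

17.584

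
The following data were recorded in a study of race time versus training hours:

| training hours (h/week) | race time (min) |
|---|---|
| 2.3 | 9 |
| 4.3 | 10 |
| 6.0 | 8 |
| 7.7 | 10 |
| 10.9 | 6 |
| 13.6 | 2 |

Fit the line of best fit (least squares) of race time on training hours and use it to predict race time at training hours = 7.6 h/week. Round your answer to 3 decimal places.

n = 6, Σx = 44.8, Σy = 45, Σxy = 281.3, Σx² = 422.84
Sxx = Σx² − (Σx)²/n = 422.84 − 334.506667 = 88.333333
Sxy = Σxy − (Σx)(Σy)/n = 281.3 − 336 = -54.7
b = Sxy/Sxx = -54.7/88.333333 = -0.619245
a = ȳ − b·x̄ = 7.5 − (-0.619245)·7.466667 = 12.123698
ŷ(7.6) = a + b·7.6 = 12.123698 + (-0.619245)·7.6 = 7.417434

7.417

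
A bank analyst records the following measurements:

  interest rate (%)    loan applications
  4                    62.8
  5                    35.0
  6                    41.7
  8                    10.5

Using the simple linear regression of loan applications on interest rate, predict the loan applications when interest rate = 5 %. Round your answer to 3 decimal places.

n = 4, Σx = 23, Σy = 150, Σxy = 760.4, Σx² = 141
Sxx = Σx² − (Σx)²/n = 141 − 132.25 = 8.75
Sxy = Σxy − (Σx)(Σy)/n = 760.4 − 862.5 = -102.1
b = Sxy/Sxx = -102.1/8.75 = -11.668571
a = ȳ − b·x̄ = 37.5 − (-11.668571)·5.75 = 104.594286
ŷ(5) = a + b·5 = 104.594286 + (-11.668571)·5 = 46.251429

46.251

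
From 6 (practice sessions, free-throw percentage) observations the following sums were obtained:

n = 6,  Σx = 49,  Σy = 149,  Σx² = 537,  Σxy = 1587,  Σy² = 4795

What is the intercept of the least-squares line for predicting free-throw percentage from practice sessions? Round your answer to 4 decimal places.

2.7406

Sxx = Σx² − (Σx)²/n = 537 − 400.166667 = 136.833333
Sxy = Σxy − (Σx)(Σy)/n = 1587 − 1216.833333 = 370.166667
b = Sxy/Sxx = 370.166667/136.833333 = 2.705238
a = ȳ − b·x̄ = 24.833333 − 2.705238·8.166667 = 2.740560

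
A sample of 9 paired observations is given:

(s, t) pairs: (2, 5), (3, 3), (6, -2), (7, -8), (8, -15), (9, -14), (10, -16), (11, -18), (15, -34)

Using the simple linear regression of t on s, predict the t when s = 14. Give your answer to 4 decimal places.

-29.1121

n = 9, Σx = 71, Σy = -99, Σxy = -1163, Σx² = 689
Sxx = Σx² − (Σx)²/n = 689 − 560.111111 = 128.888889
Sxy = Σxy − (Σx)(Σy)/n = -1163 − (-781) = -382
b = Sxy/Sxx = -382/128.888889 = -2.963793
a = ȳ − b·x̄ = -11 − (-2.963793)·7.888889 = 12.381034
ŷ(14) = a + b·14 = 12.381034 + (-2.963793)·14 = -29.112069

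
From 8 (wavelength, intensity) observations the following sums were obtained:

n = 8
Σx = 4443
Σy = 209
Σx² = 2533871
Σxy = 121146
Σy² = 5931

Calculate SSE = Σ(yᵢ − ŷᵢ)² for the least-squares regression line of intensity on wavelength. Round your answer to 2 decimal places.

Sxx = Σx² − (Σx)²/n = 2533871 − 2467531.125 = 66339.875
Sxy = Σxy − (Σx)(Σy)/n = 121146 − 116073.375 = 5072.625
Syy = Σy² − (Σy)²/n = 5931 − 5460.125 = 470.875
b = Sxy/Sxx = 5072.625/66339.875 = 0.076464
SSE = Syy − b·Sxy = 470.875 − 0.076464·5072.625 = 83.000823

83.00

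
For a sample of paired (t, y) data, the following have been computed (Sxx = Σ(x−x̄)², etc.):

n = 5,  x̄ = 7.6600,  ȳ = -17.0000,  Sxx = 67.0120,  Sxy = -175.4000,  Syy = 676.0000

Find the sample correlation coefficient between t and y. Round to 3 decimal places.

-0.824

r = Sxy/√(Sxx·Syy) = -175.4/√(45300.112) = -175.4/212.838230 = -0.824100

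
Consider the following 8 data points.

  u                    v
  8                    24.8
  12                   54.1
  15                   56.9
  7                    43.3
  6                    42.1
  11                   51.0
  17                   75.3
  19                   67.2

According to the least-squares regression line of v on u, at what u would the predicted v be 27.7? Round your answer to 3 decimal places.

n = 8, Σx = 95, Σy = 414.7, Σxy = 5374.7, Σx² = 1289
Sxx = Σx² − (Σx)²/n = 1289 − 1128.125 = 160.875
Sxy = Σxy − (Σx)(Σy)/n = 5374.7 − 4924.5625 = 450.1375
b = Sxy/Sxx = 450.1375/160.875 = 2.798057
a = ȳ − b·x̄ = 51.8375 − 2.798057·11.875 = 18.610567
Set a + b·x = 27.7: x = (27.7 − 18.610567) / 2.798057 = 3.248480

3.248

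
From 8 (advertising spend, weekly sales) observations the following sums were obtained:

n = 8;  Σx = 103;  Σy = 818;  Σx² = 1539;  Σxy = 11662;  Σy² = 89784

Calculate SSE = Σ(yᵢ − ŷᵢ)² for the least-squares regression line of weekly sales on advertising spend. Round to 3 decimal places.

142.490

Sxx = Σx² − (Σx)²/n = 1539 − 1326.125 = 212.875
Sxy = Σxy − (Σx)(Σy)/n = 11662 − 10531.75 = 1130.25
Syy = Σy² − (Σy)²/n = 89784 − 83640.5 = 6143.5
b = Sxy/Sxx = 1130.25/212.875 = 5.309454
SSE = Syy − b·Sxy = 6143.5 − 5.309454·1130.25 = 142.489724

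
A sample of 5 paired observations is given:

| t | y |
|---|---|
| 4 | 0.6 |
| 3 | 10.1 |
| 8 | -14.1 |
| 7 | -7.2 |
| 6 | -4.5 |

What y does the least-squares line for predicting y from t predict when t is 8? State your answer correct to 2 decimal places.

n = 5, Σx = 28, Σy = -15.1, Σxy = -157.5, Σx² = 174
Sxx = Σx² − (Σx)²/n = 174 − 156.8 = 17.2
Sxy = Σxy − (Σx)(Σy)/n = -157.5 − (-84.56) = -72.94
b = Sxy/Sxx = -72.94/17.2 = -4.240698
a = ȳ − b·x̄ = -3.02 − (-4.240698)·5.6 = 20.727907
ŷ(8) = a + b·8 = 20.727907 + (-4.240698)·8 = -13.197674

-13.20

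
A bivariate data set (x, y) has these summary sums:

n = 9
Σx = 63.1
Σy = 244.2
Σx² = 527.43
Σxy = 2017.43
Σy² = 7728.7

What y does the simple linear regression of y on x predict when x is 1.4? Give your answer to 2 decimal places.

6.99

Sxx = Σx² − (Σx)²/n = 527.43 − 442.401111 = 85.028889
Sxy = Σxy − (Σx)(Σy)/n = 2017.43 − 1712.113333 = 305.316667
b = Sxy/Sxx = 305.316667/85.028889 = 3.590740
a = ȳ − b·x̄ = 27.133333 − 3.590740·7.011111 = 1.958253
ŷ(1.4) = a + b·1.4 = 1.958253 + 3.590740·1.4 = 6.985290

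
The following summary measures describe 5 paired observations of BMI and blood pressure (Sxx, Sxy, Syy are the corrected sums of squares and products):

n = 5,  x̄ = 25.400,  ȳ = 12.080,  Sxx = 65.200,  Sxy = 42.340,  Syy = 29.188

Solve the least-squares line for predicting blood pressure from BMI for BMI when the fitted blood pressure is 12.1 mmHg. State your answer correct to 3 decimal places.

b = Sxy/Sxx = 42.34/65.2 = 0.649387
a = ȳ − b·x̄ = 12.08 − 0.649387·25.4 = -4.414417
Set a + b·x = 12.1: x = (12.1 − (-4.414417)) / 0.649387 = 25.430798

25.431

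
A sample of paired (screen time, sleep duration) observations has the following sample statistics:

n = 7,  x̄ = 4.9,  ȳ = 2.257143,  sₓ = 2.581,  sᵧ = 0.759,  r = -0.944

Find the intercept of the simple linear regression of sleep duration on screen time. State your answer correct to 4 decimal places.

b = r · sᵧ/sₓ = -0.944 · 0.759/2.581 = -0.277604
a = ȳ − b·x̄ = 2.257143 − (-0.277604)·4.9 = 3.617403

3.6174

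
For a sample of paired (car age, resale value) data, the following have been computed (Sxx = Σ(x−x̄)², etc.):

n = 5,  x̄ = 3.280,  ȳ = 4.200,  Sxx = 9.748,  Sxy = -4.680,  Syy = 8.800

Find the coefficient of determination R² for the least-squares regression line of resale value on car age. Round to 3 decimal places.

0.255

R² = Sxy²/(Sxx·Syy) = (-4.68)²/(9.748·8.8) = 0.255325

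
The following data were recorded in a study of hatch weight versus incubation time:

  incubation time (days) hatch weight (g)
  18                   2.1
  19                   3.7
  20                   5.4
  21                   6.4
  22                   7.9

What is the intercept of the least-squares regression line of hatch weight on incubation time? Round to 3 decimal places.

-23.500

n = 5, Σx = 100, Σy = 25.5, Σxy = 524.3, Σx² = 2010
Sxx = Σx² − (Σx)²/n = 2010 − 2000 = 10
Sxy = Σxy − (Σx)(Σy)/n = 524.3 − 510 = 14.3
b = Sxy/Sxx = 14.3/10 = 1.43
a = ȳ − b·x̄ = 5.1 − 1.43·20 = -23.5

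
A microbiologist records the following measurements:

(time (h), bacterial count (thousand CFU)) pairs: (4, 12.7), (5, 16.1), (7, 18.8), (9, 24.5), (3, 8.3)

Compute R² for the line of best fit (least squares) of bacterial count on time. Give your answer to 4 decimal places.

n = 5, Σx = 28, Σy = 80.4, Σxy = 508.3, Σx² = 180, Σy² = 1443.08
Sxx = Σx² − (Σx)²/n = 180 − 156.8 = 23.2
Sxy = Σxy − (Σx)(Σy)/n = 508.3 − 450.24 = 58.06
Syy = Σy² − (Σy)²/n = 1443.08 − 1292.832 = 150.248
R² = Sxy²/(Sxx·Syy) = (58.06)²/(23.2·150.248) = 0.967069

0.9671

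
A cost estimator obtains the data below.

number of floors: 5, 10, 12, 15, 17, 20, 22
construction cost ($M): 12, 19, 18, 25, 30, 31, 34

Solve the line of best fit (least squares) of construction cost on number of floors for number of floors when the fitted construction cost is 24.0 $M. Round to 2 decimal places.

n = 7, Σx = 101, Σy = 169, Σxy = 2719, Σx² = 1667
Sxx = Σx² − (Σx)²/n = 1667 − 1457.285714 = 209.714286
Sxy = Σxy − (Σx)(Σy)/n = 2719 − 2438.428571 = 280.571429
b = Sxy/Sxx = 280.571429/209.714286 = 1.337875
a = ȳ − b·x̄ = 24.142857 − 1.337875·14.428571 = 4.839237
Set a + b·x = 24.0: x = (24.0 − 4.839237) / 1.337875 = 14.321792

14.32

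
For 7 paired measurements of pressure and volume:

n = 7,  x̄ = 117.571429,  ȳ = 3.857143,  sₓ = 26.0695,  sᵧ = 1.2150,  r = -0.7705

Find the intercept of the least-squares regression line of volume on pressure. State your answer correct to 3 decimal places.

b = r · sᵧ/sₓ = -0.7705 · 1.215/26.0695 = -0.035910
a = ȳ − b·x̄ = 3.857143 − (-0.035910)·117.571429 = 8.079141

8.079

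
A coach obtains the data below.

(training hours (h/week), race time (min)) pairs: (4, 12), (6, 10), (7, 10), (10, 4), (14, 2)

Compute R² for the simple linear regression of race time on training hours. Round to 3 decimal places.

n = 5, Σx = 41, Σy = 38, Σxy = 246, Σx² = 397, Σy² = 364
Sxx = Σx² − (Σx)²/n = 397 − 336.2 = 60.8
Sxy = Σxy − (Σx)(Σy)/n = 246 − 311.6 = -65.6
Syy = Σy² − (Σy)²/n = 364 − 288.8 = 75.2
R² = Sxy²/(Sxx·Syy) = (-65.6)²/(60.8·75.2) = 0.941209

0.941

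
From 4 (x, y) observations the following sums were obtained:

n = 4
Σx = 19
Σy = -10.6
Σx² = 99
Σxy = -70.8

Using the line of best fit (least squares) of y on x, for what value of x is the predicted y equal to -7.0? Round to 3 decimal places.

6.611

Sxx = Σx² − (Σx)²/n = 99 − 90.25 = 8.75
Sxy = Σxy − (Σx)(Σy)/n = -70.8 − (-50.35) = -20.45
b = Sxy/Sxx = -20.45/8.75 = -2.337143
a = ȳ − b·x̄ = -2.65 − (-2.337143)·4.75 = 8.451429
Set a + b·x = -7.0: x = (-7.0 − 8.451429) / (-2.337143) = 6.611247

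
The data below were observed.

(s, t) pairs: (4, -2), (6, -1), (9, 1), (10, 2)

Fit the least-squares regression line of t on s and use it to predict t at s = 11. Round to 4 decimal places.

n = 4, Σx = 29, Σy = 0, Σxy = 15, Σx² = 233
Sxx = Σx² − (Σx)²/n = 233 − 210.25 = 22.75
Sxy = Σxy − (Σx)(Σy)/n = 15 − 0 = 15
b = Sxy/Sxx = 15/22.75 = 0.659341
a = ȳ − b·x̄ = 0 − 0.659341·7.25 = -4.780220
ŷ(11) = a + b·11 = -4.780220 + 0.659341·11 = 2.472527

2.4725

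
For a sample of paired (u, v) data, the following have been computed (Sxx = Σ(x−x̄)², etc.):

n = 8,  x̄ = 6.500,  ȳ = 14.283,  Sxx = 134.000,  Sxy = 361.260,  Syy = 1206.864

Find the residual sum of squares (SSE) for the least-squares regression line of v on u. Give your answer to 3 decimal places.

232.918

b = Sxy/Sxx = 361.26/134 = 2.695970
SSE = Syy − b·Sxy = 1206.864 − 2.695970·361.26 = 232.917824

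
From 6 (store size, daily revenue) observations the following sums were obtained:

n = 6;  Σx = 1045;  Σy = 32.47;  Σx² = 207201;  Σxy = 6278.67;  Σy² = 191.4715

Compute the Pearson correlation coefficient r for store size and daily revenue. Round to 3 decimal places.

0.990

Sxx = Σx² − (Σx)²/n = 207201 − 182004.166667 = 25196.833333
Sxy = Σxy − (Σx)(Σy)/n = 6278.67 − 5655.191667 = 623.478333
Syy = Σy² − (Σy)²/n = 191.4715 − 175.716817 = 15.754683
r = Sxy/√(Sxx·Syy) = 623.478333/√(396968.130169) = 623.478333/630.054069 = 0.989563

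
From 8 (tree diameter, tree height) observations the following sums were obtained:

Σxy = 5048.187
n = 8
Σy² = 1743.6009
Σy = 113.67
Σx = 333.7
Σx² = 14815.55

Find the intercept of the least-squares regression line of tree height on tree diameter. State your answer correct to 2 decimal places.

-0.07

Sxx = Σx² − (Σx)²/n = 14815.55 − 13919.46125 = 896.08875
Sxy = Σxy − (Σx)(Σy)/n = 5048.187 − 4741.459875 = 306.727125
b = Sxy/Sxx = 306.727125/896.08875 = 0.342295
a = ȳ − b·x̄ = 14.20875 − 0.342295·41.7125 = -0.069250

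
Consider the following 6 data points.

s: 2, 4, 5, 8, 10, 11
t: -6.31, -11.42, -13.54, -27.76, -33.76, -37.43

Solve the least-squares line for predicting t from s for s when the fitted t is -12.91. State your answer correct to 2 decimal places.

4.24

n = 6, Σx = 40, Σy = -130.22, Σxy = -1097.41, Σx² = 330
Sxx = Σx² − (Σx)²/n = 330 − 266.666667 = 63.333333
Sxy = Σxy − (Σx)(Σy)/n = -1097.41 − (-868.133333) = -229.276667
b = Sxy/Sxx = -229.276667/63.333333 = -3.620158
a = ȳ − b·x̄ = -21.703333 − (-3.620158)·6.666667 = 2.431053
Set a + b·x = -12.91: x = (-12.91 − 2.431053) / (-3.620158) = 4.237675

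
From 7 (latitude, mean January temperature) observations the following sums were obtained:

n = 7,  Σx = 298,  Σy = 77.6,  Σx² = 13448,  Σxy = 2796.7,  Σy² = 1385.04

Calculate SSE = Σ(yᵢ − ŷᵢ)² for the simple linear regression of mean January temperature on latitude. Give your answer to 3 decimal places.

187.537

Sxx = Σx² − (Σx)²/n = 13448 − 12686.285714 = 761.714286
Sxy = Σxy − (Σx)(Σy)/n = 2796.7 − 3303.542857 = -506.842857
Syy = Σy² − (Σy)²/n = 1385.04 − 860.251429 = 524.788571
b = Sxy/Sxx = -506.842857/761.714286 = -0.665398
SSE = Syy − b·Sxy = 524.788571 − (-0.665398)·(-506.842857) = 187.536551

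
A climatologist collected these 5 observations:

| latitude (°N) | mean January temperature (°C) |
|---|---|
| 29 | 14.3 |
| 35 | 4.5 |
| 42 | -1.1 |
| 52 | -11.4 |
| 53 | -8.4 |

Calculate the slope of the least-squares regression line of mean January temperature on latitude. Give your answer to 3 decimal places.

-0.965

n = 5, Σx = 211, Σy = -2.1, Σxy = -512, Σx² = 9343
Sxx = Σx² − (Σx)²/n = 9343 − 8904.2 = 438.8
Sxy = Σxy − (Σx)(Σy)/n = -512 − (-88.62) = -423.38
b = Sxy/Sxx = -423.38/438.8 = -0.964859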